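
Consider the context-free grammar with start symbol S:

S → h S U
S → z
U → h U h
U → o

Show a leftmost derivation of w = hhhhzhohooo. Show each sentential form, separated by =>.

S => hSU   [S → h S U]
hSU => hhSUU   [S → h S U]
hhSUU => hhhSUUU   [S → h S U]
hhhSUUU => hhhhSUUUU   [S → h S U]
hhhhSUUUU => hhhhzUUUU   [S → z]
hhhhzUUUU => hhhhzhUhUUU   [U → h U h]
hhhhzhUhUUU => hhhhzhohUUU   [U → o]
hhhhzhohUUU => hhhhzhohoUU   [U → o]
hhhhzhohoUU => hhhhzhohooU   [U → o]
hhhhzhohooU => hhhhzhohooo   [U → o]

S => hSU => hhSUU => hhhSUUU => hhhhSUUUU => hhhhzUUUU => hhhhzhUhUUU => hhhhzhohUUU => hhhhzhohoUU => hhhhzhohooU => hhhhzhohooo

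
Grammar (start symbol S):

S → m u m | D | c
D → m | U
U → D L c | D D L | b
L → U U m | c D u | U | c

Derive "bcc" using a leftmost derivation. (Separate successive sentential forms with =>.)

S => D   [S → D]
D => U   [D → U]
U => DLc   [U → D L c]
DLc => ULc   [D → U]
ULc => bLc   [U → b]
bLc => bcc   [L → c]

S => D => U => DLc => ULc => bLc => bcc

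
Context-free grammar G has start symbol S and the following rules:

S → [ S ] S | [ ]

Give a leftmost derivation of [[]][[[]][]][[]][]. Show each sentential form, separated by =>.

S => [S]S => [[]]S => [[]][S]S => [[]][[S]S]S => [[]][[[]]S]S => [[]][[[]][]]S => [[]][[[]][]][S]S => [[]][[[]][]][[]]S => [[]][[[]][]][[]][]

S => [S]S   [S → [ S ] S]
[S]S => [[]]S   [S → [ ]]
[[]]S => [[]][S]S   [S → [ S ] S]
[[]][S]S => [[]][[S]S]S   [S → [ S ] S]
[[]][[S]S]S => [[]][[[]]S]S   [S → [ ]]
[[]][[[]]S]S => [[]][[[]][]]S   [S → [ ]]
[[]][[[]][]]S => [[]][[[]][]][S]S   [S → [ S ] S]
[[]][[[]][]][S]S => [[]][[[]][]][[]]S   [S → [ ]]
[[]][[[]][]][[]]S => [[]][[[]][]][[]][]   [S → [ ]]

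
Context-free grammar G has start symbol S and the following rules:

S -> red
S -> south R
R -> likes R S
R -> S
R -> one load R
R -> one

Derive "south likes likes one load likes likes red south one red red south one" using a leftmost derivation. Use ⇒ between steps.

S ⇒ south R   [S -> south R]
south R ⇒ south likes R S   [R -> likes R S]
south likes R S ⇒ south likes likes R S S   [R -> likes R S]
south likes likes R S S ⇒ south likes likes one load R S S   [R -> one load R]
south likes likes one load R S S ⇒ south likes likes one load likes R S S S   [R -> likes R S]
south likes likes one load likes R S S S ⇒ south likes likes one load likes likes R S S S S   [R -> likes R S]
south likes likes one load likes likes R S S S S ⇒ south likes likes one load likes likes S S S S S   [R -> S]
south likes likes one load likes likes S S S S S ⇒ south likes likes one load likes likes red S S S S   [S -> red]
south likes likes one load likes likes red S S S S ⇒ south likes likes one load likes likes red south R S S S   [S -> south R]
south likes likes one load likes likes red south R S S S ⇒ south likes likes one load likes likes red south one S S S   [R -> one]
south likes likes one load likes likes red south one S S S ⇒ south likes likes one load likes likes red south one red S S   [S -> red]
south likes likes one load likes likes red south one red S S ⇒ south likes likes one load likes likes red south one red red S   [S -> red]
south likes likes one load likes likes red south one red red S ⇒ south likes likes one load likes likes red south one red red south R   [S -> south R]
south likes likes one load likes likes red south one red red south R ⇒ south likes likes one load likes likes red south one red red south one   [R -> one]

S ⇒ south R ⇒ south likes R S ⇒ south likes likes R S S ⇒ south likes likes one load R S S ⇒ south likes likes one load likes R S S S ⇒ south likes likes one load likes likes R S S S S ⇒ south likes likes one load likes likes S S S S S ⇒ south likes likes one load likes likes red S S S S ⇒ south likes likes one load likes likes red south R S S S ⇒ south likes likes one load likes likes red south one S S S ⇒ south likes likes one load likes likes red south one red S S ⇒ south likes likes one load likes likes red south one red red S ⇒ south likes likes one load likes likes red south one red red south R ⇒ south likes likes one load likes likes red south one red red south one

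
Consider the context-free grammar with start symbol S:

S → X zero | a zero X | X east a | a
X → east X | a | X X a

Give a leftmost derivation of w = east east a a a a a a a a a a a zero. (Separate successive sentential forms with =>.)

S => X zero => east X zero => east east X zero => east east X X a zero => east east a X a zero => east east a X X a a zero => east east a X X a X a a zero => east east a X X a X a X a a zero => east east a X X a X a X a X a a zero => east east a a X a X a X a X a a zero => east east a a a a X a X a X a a zero => east east a a a a a a X a X a a zero => east east a a a a a a a a X a a zero => east east a a a a a a a a a a a zero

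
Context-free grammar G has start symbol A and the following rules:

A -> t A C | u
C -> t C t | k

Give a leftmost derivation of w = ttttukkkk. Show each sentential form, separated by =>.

A => tAC   [A -> t A C]
tAC => ttACC   [A -> t A C]
ttACC => tttACCC   [A -> t A C]
tttACCC => ttttACCCC   [A -> t A C]
ttttACCCC => ttttuCCCC   [A -> u]
ttttuCCCC => ttttukCCC   [C -> k]
ttttukCCC => ttttukkCC   [C -> k]
ttttukkCC => ttttukkkC   [C -> k]
ttttukkkC => ttttukkkk   [C -> k]

A => tAC => ttACC => tttACCC => ttttACCCC => ttttuCCCC => ttttukCCC => ttttukkCC => ttttukkkC => ttttukkkk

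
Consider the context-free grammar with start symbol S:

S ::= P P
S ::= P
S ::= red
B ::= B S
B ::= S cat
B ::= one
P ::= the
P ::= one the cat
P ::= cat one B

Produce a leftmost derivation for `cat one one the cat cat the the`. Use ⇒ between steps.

S ⇒ P P ⇒ cat one B P ⇒ cat one B S P ⇒ cat one S cat S P ⇒ cat one P cat S P ⇒ cat one one the cat cat S P ⇒ cat one one the cat cat P P ⇒ cat one one the cat cat the P ⇒ cat one one the cat cat the the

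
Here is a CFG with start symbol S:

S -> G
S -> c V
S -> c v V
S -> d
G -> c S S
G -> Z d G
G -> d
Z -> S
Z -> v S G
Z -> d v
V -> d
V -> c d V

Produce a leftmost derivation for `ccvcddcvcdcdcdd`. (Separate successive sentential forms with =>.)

S => G => cSS => ccvVS => ccvcdVS => ccvcddS => ccvcddcvV => ccvcddcvcdV => ccvcddcvcdcdV => ccvcddcvcdcdcdV => ccvcddcvcdcdcdd

S => G   [S -> G]
G => cSS   [G -> c S S]
cSS => ccvVS   [S -> c v V]
ccvVS => ccvcdVS   [V -> c d V]
ccvcdVS => ccvcddS   [V -> d]
ccvcddS => ccvcddcvV   [S -> c v V]
ccvcddcvV => ccvcddcvcdV   [V -> c d V]
ccvcddcvcdV => ccvcddcvcdcdV   [V -> c d V]
ccvcddcvcdcdV => ccvcddcvcdcdcdV   [V -> c d V]
ccvcddcvcdcdcdV => ccvcddcvcdcdcdd   [V -> d]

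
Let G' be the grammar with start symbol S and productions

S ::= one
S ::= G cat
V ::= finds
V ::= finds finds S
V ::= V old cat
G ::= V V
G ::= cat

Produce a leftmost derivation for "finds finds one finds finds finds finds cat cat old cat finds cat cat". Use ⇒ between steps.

S ⇒ G cat ⇒ V V cat ⇒ finds finds S V cat ⇒ finds finds one V cat ⇒ finds finds one finds finds S cat ⇒ finds finds one finds finds G cat cat ⇒ finds finds one finds finds V V cat cat ⇒ finds finds one finds finds V old cat V cat cat ⇒ finds finds one finds finds finds finds S old cat V cat cat ⇒ finds finds one finds finds finds finds G cat old cat V cat cat ⇒ finds finds one finds finds finds finds cat cat old cat V cat cat ⇒ finds finds one finds finds finds finds cat cat old cat finds cat cat

S ⇒ G cat   [S ::= G cat]
G cat ⇒ V V cat   [G ::= V V]
V V cat ⇒ finds finds S V cat   [V ::= finds finds S]
finds finds S V cat ⇒ finds finds one V cat   [S ::= one]
finds finds one V cat ⇒ finds finds one finds finds S cat   [V ::= finds finds S]
finds finds one finds finds S cat ⇒ finds finds one finds finds G cat cat   [S ::= G cat]
finds finds one finds finds G cat cat ⇒ finds finds one finds finds V V cat cat   [G ::= V V]
finds finds one finds finds V V cat cat ⇒ finds finds one finds finds V old cat V cat cat   [V ::= V old cat]
finds finds one finds finds V old cat V cat cat ⇒ finds finds one finds finds finds finds S old cat V cat cat   [V ::= finds finds S]
finds finds one finds finds finds finds S old cat V cat cat ⇒ finds finds one finds finds finds finds G cat old cat V cat cat   [S ::= G cat]
finds finds one finds finds finds finds G cat old cat V cat cat ⇒ finds finds one finds finds finds finds cat cat old cat V cat cat   [G ::= cat]
finds finds one finds finds finds finds cat cat old cat V cat cat ⇒ finds finds one finds finds finds finds cat cat old cat finds cat cat   [V ::= finds]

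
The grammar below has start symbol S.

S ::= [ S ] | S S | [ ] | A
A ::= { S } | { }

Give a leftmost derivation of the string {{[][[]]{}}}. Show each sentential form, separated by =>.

S=>A=>{S}=>{A}=>{{S}}=>{{SS}}=>{{SSS}}=>{{[]SS}}=>{{[][S]S}}=>{{[][[]]S}}=>{{[][[]]A}}=>{{[][[]]{}}}

S => A   [S ::= A]
A => {S}   [A ::= { S }]
{S} => {A}   [S ::= A]
{A} => {{S}}   [A ::= { S }]
{{S}} => {{SS}}   [S ::= S S]
{{SS}} => {{SSS}}   [S ::= S S]
{{SSS}} => {{[]SS}}   [S ::= [ ]]
{{[]SS}} => {{[][S]S}}   [S ::= [ S ]]
{{[][S]S}} => {{[][[]]S}}   [S ::= [ ]]
{{[][[]]S}} => {{[][[]]A}}   [S ::= A]
{{[][[]]A}} => {{[][[]]{}}}   [A ::= { }]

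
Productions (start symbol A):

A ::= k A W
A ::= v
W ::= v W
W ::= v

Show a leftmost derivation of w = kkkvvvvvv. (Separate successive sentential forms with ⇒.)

A⇒kAW⇒kkAWW⇒kkkAWWW⇒kkkvWWW⇒kkkvvWW⇒kkkvvvW⇒kkkvvvvW⇒kkkvvvvvW⇒kkkvvvvvv

A ⇒ kAW   [A ::= k A W]
kAW ⇒ kkAWW   [A ::= k A W]
kkAWW ⇒ kkkAWWW   [A ::= k A W]
kkkAWWW ⇒ kkkvWWW   [A ::= v]
kkkvWWW ⇒ kkkvvWW   [W ::= v]
kkkvvWW ⇒ kkkvvvW   [W ::= v]
kkkvvvW ⇒ kkkvvvvW   [W ::= v W]
kkkvvvvW ⇒ kkkvvvvvW   [W ::= v W]
kkkvvvvvW ⇒ kkkvvvvvv   [W ::= v]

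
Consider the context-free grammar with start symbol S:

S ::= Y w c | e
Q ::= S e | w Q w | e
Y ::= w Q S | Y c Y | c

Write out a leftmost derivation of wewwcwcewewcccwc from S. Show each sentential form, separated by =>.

S=>Ywc=>YcYwc=>wQScYwc=>weScYwc=>weYwccYwc=>wewQSwccYwc=>wewwQwSwccYwc=>wewwSewSwccYwc=>wewwYwcewSwccYwc=>wewwcwcewSwccYwc=>wewwcwcewewccYwc=>wewwcwcewewcccwc

S => Ywc   [S ::= Y w c]
Ywc => YcYwc   [Y ::= Y c Y]
YcYwc => wQScYwc   [Y ::= w Q S]
wQScYwc => weScYwc   [Q ::= e]
weScYwc => weYwccYwc   [S ::= Y w c]
weYwccYwc => wewQSwccYwc   [Y ::= w Q S]
wewQSwccYwc => wewwQwSwccYwc   [Q ::= w Q w]
wewwQwSwccYwc => wewwSewSwccYwc   [Q ::= S e]
wewwSewSwccYwc => wewwYwcewSwccYwc   [S ::= Y w c]
wewwYwcewSwccYwc => wewwcwcewSwccYwc   [Y ::= c]
wewwcwcewSwccYwc => wewwcwcewewccYwc   [S ::= e]
wewwcwcewewccYwc => wewwcwcewewcccwc   [Y ::= c]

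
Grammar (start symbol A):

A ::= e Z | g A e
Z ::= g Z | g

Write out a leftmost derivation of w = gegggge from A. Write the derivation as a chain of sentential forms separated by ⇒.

A ⇒ gAe ⇒ geZe ⇒ gegZe ⇒ geggZe ⇒ gegggZe ⇒ gegggge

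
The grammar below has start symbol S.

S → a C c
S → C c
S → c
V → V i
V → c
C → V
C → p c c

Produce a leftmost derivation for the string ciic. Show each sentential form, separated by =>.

S => Cc => Vc => Vic => Viic => ciic

S => Cc   [S → C c]
Cc => Vc   [C → V]
Vc => Vic   [V → V i]
Vic => Viic   [V → V i]
Viic => ciic   [V → c]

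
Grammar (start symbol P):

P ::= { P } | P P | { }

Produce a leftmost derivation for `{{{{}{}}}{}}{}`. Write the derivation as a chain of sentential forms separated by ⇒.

P ⇒ PP ⇒ {P}P ⇒ {PP}P ⇒ {{P}P}P ⇒ {{{P}}P}P ⇒ {{{PP}}P}P ⇒ {{{{}P}}P}P ⇒ {{{{}{}}}P}P ⇒ {{{{}{}}}{}}P ⇒ {{{{}{}}}{}}{}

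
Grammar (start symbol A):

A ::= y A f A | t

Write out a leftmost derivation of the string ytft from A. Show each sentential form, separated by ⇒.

A ⇒ yAfA ⇒ ytfA ⇒ ytft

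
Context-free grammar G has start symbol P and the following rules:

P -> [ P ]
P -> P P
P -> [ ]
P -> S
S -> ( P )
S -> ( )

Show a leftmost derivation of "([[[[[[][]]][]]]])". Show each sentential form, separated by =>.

P=>S=>(P)=>([P])=>([[P]])=>([[[P]]])=>([[[PP]]])=>([[[[P]P]]])=>([[[[[P]]P]]])=>([[[[[PP]]P]]])=>([[[[[[]P]]P]]])=>([[[[[[][]]]P]]])=>([[[[[[][]]][]]]])

P => S   [P -> S]
S => (P)   [S -> ( P )]
(P) => ([P])   [P -> [ P ]]
([P]) => ([[P]])   [P -> [ P ]]
([[P]]) => ([[[P]]])   [P -> [ P ]]
([[[P]]]) => ([[[PP]]])   [P -> P P]
([[[PP]]]) => ([[[[P]P]]])   [P -> [ P ]]
([[[[P]P]]]) => ([[[[[P]]P]]])   [P -> [ P ]]
([[[[[P]]P]]]) => ([[[[[PP]]P]]])   [P -> P P]
([[[[[PP]]P]]]) => ([[[[[[]P]]P]]])   [P -> [ ]]
([[[[[[]P]]P]]]) => ([[[[[[][]]]P]]])   [P -> [ ]]
([[[[[[][]]]P]]]) => ([[[[[[][]]][]]]])   [P -> [ ]]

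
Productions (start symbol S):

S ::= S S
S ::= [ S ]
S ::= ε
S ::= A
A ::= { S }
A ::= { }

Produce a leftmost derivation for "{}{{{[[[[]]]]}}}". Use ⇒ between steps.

S ⇒ SS   [S ::= S S]
SS ⇒ AS   [S ::= A]
AS ⇒ {}S   [A ::= { }]
{}S ⇒ {}A   [S ::= A]
{}A ⇒ {}{S}   [A ::= { S }]
{}{S} ⇒ {}{A}   [S ::= A]
{}{A} ⇒ {}{{S}}   [A ::= { S }]
{}{{S}} ⇒ {}{{A}}   [S ::= A]
{}{{A}} ⇒ {}{{{S}}}   [A ::= { S }]
{}{{{S}}} ⇒ {}{{{[S]}}}   [S ::= [ S ]]
{}{{{[S]}}} ⇒ {}{{{[[S]]}}}   [S ::= [ S ]]
{}{{{[[S]]}}} ⇒ {}{{{[[[S]]]}}}   [S ::= [ S ]]
{}{{{[[[S]]]}}} ⇒ {}{{{[[[[S]]]]}}}   [S ::= [ S ]]
{}{{{[[[[S]]]]}}} ⇒ {}{{{[[[[]]]]}}}   [S ::= ε]

S ⇒ SS ⇒ AS ⇒ {}S ⇒ {}A ⇒ {}{S} ⇒ {}{A} ⇒ {}{{S}} ⇒ {}{{A}} ⇒ {}{{{S}}} ⇒ {}{{{[S]}}} ⇒ {}{{{[[S]]}}} ⇒ {}{{{[[[S]]]}}} ⇒ {}{{{[[[[S]]]]}}} ⇒ {}{{{[[[[]]]]}}}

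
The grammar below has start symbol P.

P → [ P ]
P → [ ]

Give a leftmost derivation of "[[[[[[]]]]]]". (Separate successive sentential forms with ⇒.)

P ⇒ [P] ⇒ [[P]] ⇒ [[[P]]] ⇒ [[[[P]]]] ⇒ [[[[[P]]]]] ⇒ [[[[[[]]]]]]

P ⇒ [P]   [P → [ P ]]
[P] ⇒ [[P]]   [P → [ P ]]
[[P]] ⇒ [[[P]]]   [P → [ P ]]
[[[P]]] ⇒ [[[[P]]]]   [P → [ P ]]
[[[[P]]]] ⇒ [[[[[P]]]]]   [P → [ P ]]
[[[[[P]]]]] ⇒ [[[[[[]]]]]]   [P → [ ]]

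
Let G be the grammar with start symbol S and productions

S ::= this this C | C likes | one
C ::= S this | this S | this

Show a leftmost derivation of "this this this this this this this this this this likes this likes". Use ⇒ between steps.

S ⇒ this this C ⇒ this this this S ⇒ this this this C likes ⇒ this this this S this likes ⇒ this this this this this C this likes ⇒ this this this this this this S this likes ⇒ this this this this this this C likes this likes ⇒ this this this this this this S this likes this likes ⇒ this this this this this this this this C this likes this likes ⇒ this this this this this this this this this this likes this likes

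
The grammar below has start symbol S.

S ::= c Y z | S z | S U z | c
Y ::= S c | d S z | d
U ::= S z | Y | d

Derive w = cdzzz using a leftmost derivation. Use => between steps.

S => Sz => Szz => SUzzz => cUzzz => cdzzz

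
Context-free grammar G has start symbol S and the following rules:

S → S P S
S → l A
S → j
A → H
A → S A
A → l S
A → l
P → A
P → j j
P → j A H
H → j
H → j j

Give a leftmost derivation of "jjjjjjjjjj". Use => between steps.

S=>SPS=>SPSPS=>SPSPSPS=>jPSPSPS=>jjjSPSPS=>jjjjPSPS=>jjjjjjSPS=>jjjjjjjPS=>jjjjjjjjjS=>jjjjjjjjjj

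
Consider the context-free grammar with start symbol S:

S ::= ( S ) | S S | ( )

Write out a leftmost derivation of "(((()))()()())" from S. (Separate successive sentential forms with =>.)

S=>(S)=>(SS)=>((S)S)=>(((S))S)=>(((()))S)=>(((()))SS)=>(((()))SSS)=>(((()))()SS)=>(((()))()()S)=>(((()))()()())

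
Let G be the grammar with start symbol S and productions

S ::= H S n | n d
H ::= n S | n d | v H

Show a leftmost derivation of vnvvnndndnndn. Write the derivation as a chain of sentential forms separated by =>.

S => HSn => vHSn => vnSSn => vnHSnSn => vnvHSnSn => vnvvHSnSn => vnvvnSSnSn => vnvvnndSnSn => vnvvnndndnSn => vnvvnndndnndn

S => HSn   [S ::= H S n]
HSn => vHSn   [H ::= v H]
vHSn => vnSSn   [H ::= n S]
vnSSn => vnHSnSn   [S ::= H S n]
vnHSnSn => vnvHSnSn   [H ::= v H]
vnvHSnSn => vnvvHSnSn   [H ::= v H]
vnvvHSnSn => vnvvnSSnSn   [H ::= n S]
vnvvnSSnSn => vnvvnndSnSn   [S ::= n d]
vnvvnndSnSn => vnvvnndndnSn   [S ::= n d]
vnvvnndndnSn => vnvvnndndnndn   [S ::= n d]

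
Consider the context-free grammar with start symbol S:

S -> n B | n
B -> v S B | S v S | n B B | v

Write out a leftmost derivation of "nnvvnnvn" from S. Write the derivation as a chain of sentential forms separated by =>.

S => nB   [S -> n B]
nB => nSvS   [B -> S v S]
nSvS => nnBvS   [S -> n B]
nnBvS => nnvvS   [B -> v]
nnvvS => nnvvnB   [S -> n B]
nnvvnB => nnvvnSvS   [B -> S v S]
nnvvnSvS => nnvvnnvS   [S -> n]
nnvvnnvS => nnvvnnvn   [S -> n]

S=>nB=>nSvS=>nnBvS=>nnvvS=>nnvvnB=>nnvvnSvS=>nnvvnnvS=>nnvvnnvn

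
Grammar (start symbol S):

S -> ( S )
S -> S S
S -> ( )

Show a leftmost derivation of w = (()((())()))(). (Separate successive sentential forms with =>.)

S=>SS=>(S)S=>(SS)S=>(()S)S=>(()(S))S=>(()(SS))S=>(()((S)S))S=>(()((())S))S=>(()((())()))S=>(()((())()))()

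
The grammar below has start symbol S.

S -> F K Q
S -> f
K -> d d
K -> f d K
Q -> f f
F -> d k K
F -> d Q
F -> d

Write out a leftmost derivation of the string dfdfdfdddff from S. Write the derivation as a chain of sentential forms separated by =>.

S => FKQ   [S -> F K Q]
FKQ => dKQ   [F -> d]
dKQ => dfdKQ   [K -> f d K]
dfdKQ => dfdfdKQ   [K -> f d K]
dfdfdKQ => dfdfdfdKQ   [K -> f d K]
dfdfdfdKQ => dfdfdfdddQ   [K -> d d]
dfdfdfdddQ => dfdfdfdddff   [Q -> f f]

S => FKQ => dKQ => dfdKQ => dfdfdKQ => dfdfdfdKQ => dfdfdfdddQ => dfdfdfdddff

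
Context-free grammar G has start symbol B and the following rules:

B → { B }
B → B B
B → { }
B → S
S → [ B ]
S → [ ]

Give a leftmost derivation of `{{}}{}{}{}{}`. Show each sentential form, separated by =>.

B => BB => BBB => BBBB => BBBBB => {B}BBBB => {{}}BBBB => {{}}{}BBB => {{}}{}{}BB => {{}}{}{}{}B => {{}}{}{}{}{}

B => BB   [B → B B]
BB => BBB   [B → B B]
BBB => BBBB   [B → B B]
BBBB => BBBBB   [B → B B]
BBBBB => {B}BBBB   [B → { B }]
{B}BBBB => {{}}BBBB   [B → { }]
{{}}BBBB => {{}}{}BBB   [B → { }]
{{}}{}BBB => {{}}{}{}BB   [B → { }]
{{}}{}{}BB => {{}}{}{}{}B   [B → { }]
{{}}{}{}{}B => {{}}{}{}{}{}   [B → { }]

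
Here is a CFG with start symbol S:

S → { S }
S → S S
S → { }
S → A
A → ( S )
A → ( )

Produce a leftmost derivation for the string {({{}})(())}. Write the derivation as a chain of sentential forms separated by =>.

S => {S}   [S → { S }]
{S} => {SS}   [S → S S]
{SS} => {AS}   [S → A]
{AS} => {(S)S}   [A → ( S )]
{(S)S} => {({S})S}   [S → { S }]
{({S})S} => {({{}})S}   [S → { }]
{({{}})S} => {({{}})A}   [S → A]
{({{}})A} => {({{}})(S)}   [A → ( S )]
{({{}})(S)} => {({{}})(A)}   [S → A]
{({{}})(A)} => {({{}})(())}   [A → ( )]

S => {S} => {SS} => {AS} => {(S)S} => {({S})S} => {({{}})S} => {({{}})A} => {({{}})(S)} => {({{}})(A)} => {({{}})(())}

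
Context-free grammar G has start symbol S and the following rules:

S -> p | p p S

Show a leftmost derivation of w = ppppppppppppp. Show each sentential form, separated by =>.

S => ppS => ppppS => ppppppS => ppppppppS => ppppppppppS => ppppppppppppS => ppppppppppppp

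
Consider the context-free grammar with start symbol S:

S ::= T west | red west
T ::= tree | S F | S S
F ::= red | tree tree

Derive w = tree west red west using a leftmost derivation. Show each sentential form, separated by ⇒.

S ⇒ T west   [S ::= T west]
T west ⇒ S F west   [T ::= S F]
S F west ⇒ T west F west   [S ::= T west]
T west F west ⇒ tree west F west   [T ::= tree]
tree west F west ⇒ tree west red west   [F ::= red]

S ⇒ T west ⇒ S F west ⇒ T west F west ⇒ tree west F west ⇒ tree west red west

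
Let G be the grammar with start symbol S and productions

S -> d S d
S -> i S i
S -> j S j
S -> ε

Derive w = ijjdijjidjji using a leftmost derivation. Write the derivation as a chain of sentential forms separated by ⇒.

S ⇒ iSi   [S -> i S i]
iSi ⇒ ijSji   [S -> j S j]
ijSji ⇒ ijjSjji   [S -> j S j]
ijjSjji ⇒ ijjdSdjji   [S -> d S d]
ijjdSdjji ⇒ ijjdiSidjji   [S -> i S i]
ijjdiSidjji ⇒ ijjdijSjidjji   [S -> j S j]
ijjdijSjidjji ⇒ ijjdijjidjji   [S -> ε]

S ⇒ iSi ⇒ ijSji ⇒ ijjSjji ⇒ ijjdSdjji ⇒ ijjdiSidjji ⇒ ijjdijSjidjji ⇒ ijjdijjidjji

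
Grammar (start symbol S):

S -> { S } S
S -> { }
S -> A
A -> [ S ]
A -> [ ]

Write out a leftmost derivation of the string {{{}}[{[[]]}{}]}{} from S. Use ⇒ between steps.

S ⇒ {S}S ⇒ {{S}S}S ⇒ {{{}}S}S ⇒ {{{}}A}S ⇒ {{{}}[S]}S ⇒ {{{}}[{S}S]}S ⇒ {{{}}[{A}S]}S ⇒ {{{}}[{[S]}S]}S ⇒ {{{}}[{[A]}S]}S ⇒ {{{}}[{[[]]}S]}S ⇒ {{{}}[{[[]]}{}]}S ⇒ {{{}}[{[[]]}{}]}{}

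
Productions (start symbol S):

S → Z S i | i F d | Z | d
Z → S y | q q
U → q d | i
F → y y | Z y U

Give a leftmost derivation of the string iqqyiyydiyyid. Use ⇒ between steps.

S ⇒ iFd   [S → i F d]
iFd ⇒ iZyUd   [F → Z y U]
iZyUd ⇒ iSyyUd   [Z → S y]
iSyyUd ⇒ iZSiyyUd   [S → Z S i]
iZSiyyUd ⇒ iSySiyyUd   [Z → S y]
iSySiyyUd ⇒ iZySiyyUd   [S → Z]
iZySiyyUd ⇒ iqqySiyyUd   [Z → q q]
iqqySiyyUd ⇒ iqqyiFdiyyUd   [S → i F d]
iqqyiFdiyyUd ⇒ iqqyiyydiyyUd   [F → y y]
iqqyiyydiyyUd ⇒ iqqyiyydiyyid   [U → i]

S ⇒ iFd ⇒ iZyUd ⇒ iSyyUd ⇒ iZSiyyUd ⇒ iSySiyyUd ⇒ iZySiyyUd ⇒ iqqySiyyUd ⇒ iqqyiFdiyyUd ⇒ iqqyiyydiyyUd ⇒ iqqyiyydiyyid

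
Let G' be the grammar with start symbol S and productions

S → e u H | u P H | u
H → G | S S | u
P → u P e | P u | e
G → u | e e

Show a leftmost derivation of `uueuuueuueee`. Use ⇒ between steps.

S ⇒ uPH ⇒ uuPeH ⇒ uuPueH ⇒ uuPuueH ⇒ uuPuuueH ⇒ uueuuueH ⇒ uueuuueSS ⇒ uueuuueuS ⇒ uueuuueuuPH ⇒ uueuuueuueH ⇒ uueuuueuueG ⇒ uueuuueuueee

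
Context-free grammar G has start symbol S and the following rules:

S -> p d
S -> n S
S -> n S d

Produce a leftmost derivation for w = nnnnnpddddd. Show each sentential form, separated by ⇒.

S ⇒ nSd ⇒ nnSdd ⇒ nnnSdd ⇒ nnnnSddd ⇒ nnnnnSdddd ⇒ nnnnnpddddd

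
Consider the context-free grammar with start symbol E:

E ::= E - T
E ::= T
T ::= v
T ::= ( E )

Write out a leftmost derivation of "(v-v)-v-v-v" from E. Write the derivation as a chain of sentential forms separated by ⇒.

E⇒E-T⇒E-T-T⇒E-T-T-T⇒T-T-T-T⇒(E)-T-T-T⇒(E-T)-T-T-T⇒(T-T)-T-T-T⇒(v-T)-T-T-T⇒(v-v)-T-T-T⇒(v-v)-v-T-T⇒(v-v)-v-v-T⇒(v-v)-v-v-v

E ⇒ E-T   [E ::= E - T]
E-T ⇒ E-T-T   [E ::= E - T]
E-T-T ⇒ E-T-T-T   [E ::= E - T]
E-T-T-T ⇒ T-T-T-T   [E ::= T]
T-T-T-T ⇒ (E)-T-T-T   [T ::= ( E )]
(E)-T-T-T ⇒ (E-T)-T-T-T   [E ::= E - T]
(E-T)-T-T-T ⇒ (T-T)-T-T-T   [E ::= T]
(T-T)-T-T-T ⇒ (v-T)-T-T-T   [T ::= v]
(v-T)-T-T-T ⇒ (v-v)-T-T-T   [T ::= v]
(v-v)-T-T-T ⇒ (v-v)-v-T-T   [T ::= v]
(v-v)-v-T-T ⇒ (v-v)-v-v-T   [T ::= v]
(v-v)-v-v-T ⇒ (v-v)-v-v-v   [T ::= v]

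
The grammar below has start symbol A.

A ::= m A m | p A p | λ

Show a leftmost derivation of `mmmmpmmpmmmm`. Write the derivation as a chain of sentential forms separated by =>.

A => mAm => mmAmm => mmmAmmm => mmmmAmmmm => mmmmpApmmmm => mmmmpmAmpmmmm => mmmmpmmpmmmm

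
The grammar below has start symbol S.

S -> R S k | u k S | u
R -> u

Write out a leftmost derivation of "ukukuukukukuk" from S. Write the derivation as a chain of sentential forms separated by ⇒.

S⇒ukS⇒ukukS⇒ukukRSk⇒ukukuSk⇒ukukuukSk⇒ukukuukukSk⇒ukukuukukukSk⇒ukukuukukukuk

S ⇒ ukS   [S -> u k S]
ukS ⇒ ukukS   [S -> u k S]
ukukS ⇒ ukukRSk   [S -> R S k]
ukukRSk ⇒ ukukuSk   [R -> u]
ukukuSk ⇒ ukukuukSk   [S -> u k S]
ukukuukSk ⇒ ukukuukukSk   [S -> u k S]
ukukuukukSk ⇒ ukukuukukukSk   [S -> u k S]
ukukuukukukSk ⇒ ukukuukukukuk   [S -> u]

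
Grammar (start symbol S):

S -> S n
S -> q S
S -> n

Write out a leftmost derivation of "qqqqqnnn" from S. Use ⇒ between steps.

S ⇒ Sn ⇒ Snn ⇒ qSnn ⇒ qqSnn ⇒ qqqSnn ⇒ qqqqSnn ⇒ qqqqqSnn ⇒ qqqqqnnn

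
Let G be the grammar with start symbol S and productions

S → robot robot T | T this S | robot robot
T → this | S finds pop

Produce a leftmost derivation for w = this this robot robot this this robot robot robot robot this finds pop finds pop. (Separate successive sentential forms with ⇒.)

S ⇒ T this S ⇒ this this S ⇒ this this robot robot T ⇒ this this robot robot S finds pop ⇒ this this robot robot T this S finds pop ⇒ this this robot robot this this S finds pop ⇒ this this robot robot this this robot robot T finds pop ⇒ this this robot robot this this robot robot S finds pop finds pop ⇒ this this robot robot this this robot robot robot robot T finds pop finds pop ⇒ this this robot robot this this robot robot robot robot this finds pop finds pop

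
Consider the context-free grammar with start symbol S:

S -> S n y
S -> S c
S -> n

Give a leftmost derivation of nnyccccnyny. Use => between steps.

S => Sny => Snyny => Scnyny => Sccnyny => Scccnyny => Sccccnyny => Snyccccnyny => nnyccccnyny

S => Sny   [S -> S n y]
Sny => Snyny   [S -> S n y]
Snyny => Scnyny   [S -> S c]
Scnyny => Sccnyny   [S -> S c]
Sccnyny => Scccnyny   [S -> S c]
Scccnyny => Sccccnyny   [S -> S c]
Sccccnyny => Snyccccnyny   [S -> S n y]
Snyccccnyny => nnyccccnyny   [S -> n]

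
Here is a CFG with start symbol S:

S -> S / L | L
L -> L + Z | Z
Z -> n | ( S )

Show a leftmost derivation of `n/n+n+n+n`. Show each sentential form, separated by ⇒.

S ⇒ S/L ⇒ L/L ⇒ Z/L ⇒ n/L ⇒ n/L+Z ⇒ n/L+Z+Z ⇒ n/L+Z+Z+Z ⇒ n/Z+Z+Z+Z ⇒ n/n+Z+Z+Z ⇒ n/n+n+Z+Z ⇒ n/n+n+n+Z ⇒ n/n+n+n+n

S ⇒ S/L   [S -> S / L]
S/L ⇒ L/L   [S -> L]
L/L ⇒ Z/L   [L -> Z]
Z/L ⇒ n/L   [Z -> n]
n/L ⇒ n/L+Z   [L -> L + Z]
n/L+Z ⇒ n/L+Z+Z   [L -> L + Z]
n/L+Z+Z ⇒ n/L+Z+Z+Z   [L -> L + Z]
n/L+Z+Z+Z ⇒ n/Z+Z+Z+Z   [L -> Z]
n/Z+Z+Z+Z ⇒ n/n+Z+Z+Z   [Z -> n]
n/n+Z+Z+Z ⇒ n/n+n+Z+Z   [Z -> n]
n/n+n+Z+Z ⇒ n/n+n+n+Z   [Z -> n]
n/n+n+n+Z ⇒ n/n+n+n+n   [Z -> n]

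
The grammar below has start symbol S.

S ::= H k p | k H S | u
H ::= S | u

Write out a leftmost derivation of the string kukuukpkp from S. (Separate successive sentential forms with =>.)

S => Hkp   [S ::= H k p]
Hkp => Skp   [H ::= S]
Skp => kHSkp   [S ::= k H S]
kHSkp => kSSkp   [H ::= S]
kSSkp => kuSkp   [S ::= u]
kuSkp => kukHSkp   [S ::= k H S]
kukHSkp => kukSSkp   [H ::= S]
kukSSkp => kukuSkp   [S ::= u]
kukuSkp => kukuHkpkp   [S ::= H k p]
kukuHkpkp => kukuukpkp   [H ::= u]

S => Hkp => Skp => kHSkp => kSSkp => kuSkp => kukHSkp => kukSSkp => kukuSkp => kukuHkpkp => kukuukpkp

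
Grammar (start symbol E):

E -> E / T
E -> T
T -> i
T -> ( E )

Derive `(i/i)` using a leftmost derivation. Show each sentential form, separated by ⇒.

E ⇒ T ⇒ (E) ⇒ (E/T) ⇒ (T/T) ⇒ (i/T) ⇒ (i/i)

E ⇒ T   [E -> T]
T ⇒ (E)   [T -> ( E )]
(E) ⇒ (E/T)   [E -> E / T]
(E/T) ⇒ (T/T)   [E -> T]
(T/T) ⇒ (i/T)   [T -> i]
(i/T) ⇒ (i/i)   [T -> i]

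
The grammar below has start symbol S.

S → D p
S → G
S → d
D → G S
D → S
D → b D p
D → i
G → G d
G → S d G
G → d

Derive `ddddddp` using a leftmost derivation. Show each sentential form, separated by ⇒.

S ⇒ Dp ⇒ Sp ⇒ Gp ⇒ SdGp ⇒ GdGp ⇒ GddGp ⇒ SdGddGp ⇒ ddGddGp ⇒ dddddGp ⇒ ddddddp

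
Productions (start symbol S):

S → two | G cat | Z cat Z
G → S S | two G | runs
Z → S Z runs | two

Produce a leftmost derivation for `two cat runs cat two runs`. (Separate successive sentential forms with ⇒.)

S ⇒ Z cat Z   [S → Z cat Z]
Z cat Z ⇒ two cat Z   [Z → two]
two cat Z ⇒ two cat S Z runs   [Z → S Z runs]
two cat S Z runs ⇒ two cat G cat Z runs   [S → G cat]
two cat G cat Z runs ⇒ two cat runs cat Z runs   [G → runs]
two cat runs cat Z runs ⇒ two cat runs cat two runs   [Z → two]

S ⇒ Z cat Z ⇒ two cat Z ⇒ two cat S Z runs ⇒ two cat G cat Z runs ⇒ two cat runs cat Z runs ⇒ two cat runs cat two runs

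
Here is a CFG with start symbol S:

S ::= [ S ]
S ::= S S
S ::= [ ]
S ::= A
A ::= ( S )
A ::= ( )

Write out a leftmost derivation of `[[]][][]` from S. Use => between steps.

S=>SS=>SSS=>[S]SS=>[[]]SS=>[[]][]S=>[[]][][]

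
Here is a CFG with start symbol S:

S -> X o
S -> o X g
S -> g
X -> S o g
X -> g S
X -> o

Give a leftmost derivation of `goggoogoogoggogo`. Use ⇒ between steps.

S⇒Xo⇒gSo⇒goXgo⇒gogSgo⇒gogXogo⇒goggSogo⇒goggoXgogo⇒goggoSoggogo⇒goggooXgoggogo⇒goggoogSgoggogo⇒goggoogXogoggogo⇒goggoogoogoggogo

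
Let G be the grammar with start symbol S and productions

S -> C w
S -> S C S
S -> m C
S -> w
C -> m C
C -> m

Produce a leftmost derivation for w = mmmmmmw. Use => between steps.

S=>Cw=>mCw=>mmCw=>mmmCw=>mmmmCw=>mmmmmCw=>mmmmmmw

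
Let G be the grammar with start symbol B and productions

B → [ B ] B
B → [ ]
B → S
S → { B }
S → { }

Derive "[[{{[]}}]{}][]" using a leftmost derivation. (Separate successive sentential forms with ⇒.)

B ⇒ [B]B ⇒ [[B]B]B ⇒ [[S]B]B ⇒ [[{B}]B]B ⇒ [[{S}]B]B ⇒ [[{{B}}]B]B ⇒ [[{{[]}}]B]B ⇒ [[{{[]}}]S]B ⇒ [[{{[]}}]{}]B ⇒ [[{{[]}}]{}][]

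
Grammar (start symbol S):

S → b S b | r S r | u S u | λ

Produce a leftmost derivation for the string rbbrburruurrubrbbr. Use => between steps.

S => rSr => rbSbr => rbbSbbr => rbbrSrbbr => rbbrbSbrbbr => rbbrbuSubrbbr => rbbrburSrubrbbr => rbbrburrSrrubrbbr => rbbrburruSurrubrbbr => rbbrburruurrubrbbr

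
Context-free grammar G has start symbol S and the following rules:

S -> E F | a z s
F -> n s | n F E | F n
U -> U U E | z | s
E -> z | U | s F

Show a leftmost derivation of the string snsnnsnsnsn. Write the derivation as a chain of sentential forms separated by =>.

S => EF   [S -> E F]
EF => sFF   [E -> s F]
sFF => snsF   [F -> n s]
snsF => snsnFE   [F -> n F E]
snsnFE => snsnFnE   [F -> F n]
snsnFnE => snsnnsnE   [F -> n s]
snsnnsnE => snsnnsnsF   [E -> s F]
snsnnsnsF => snsnnsnsFn   [F -> F n]
snsnnsnsFn => snsnnsnsnsn   [F -> n s]

S=>EF=>sFF=>snsF=>snsnFE=>snsnFnE=>snsnnsnE=>snsnnsnsF=>snsnnsnsFn=>snsnnsnsnsn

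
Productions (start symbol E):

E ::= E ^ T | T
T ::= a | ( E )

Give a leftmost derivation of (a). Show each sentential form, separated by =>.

E => T => (E) => (T) => (a)

E => T   [E ::= T]
T => (E)   [T ::= ( E )]
(E) => (T)   [E ::= T]
(T) => (a)   [T ::= a]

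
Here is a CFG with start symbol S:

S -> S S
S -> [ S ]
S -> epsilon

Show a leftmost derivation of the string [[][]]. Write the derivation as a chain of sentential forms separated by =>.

S=>SS=>[S]S=>[SS]S=>[[S]S]S=>[[]S]S=>[[][S]]S=>[[][]]S=>[[][]]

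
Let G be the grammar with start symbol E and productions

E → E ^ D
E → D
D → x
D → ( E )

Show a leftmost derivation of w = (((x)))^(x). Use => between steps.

E => E^D   [E → E ^ D]
E^D => D^D   [E → D]
D^D => (E)^D   [D → ( E )]
(E)^D => (D)^D   [E → D]
(D)^D => ((E))^D   [D → ( E )]
((E))^D => ((D))^D   [E → D]
((D))^D => (((E)))^D   [D → ( E )]
(((E)))^D => (((D)))^D   [E → D]
(((D)))^D => (((x)))^D   [D → x]
(((x)))^D => (((x)))^(E)   [D → ( E )]
(((x)))^(E) => (((x)))^(D)   [E → D]
(((x)))^(D) => (((x)))^(x)   [D → x]

E=>E^D=>D^D=>(E)^D=>(D)^D=>((E))^D=>((D))^D=>(((E)))^D=>(((D)))^D=>(((x)))^D=>(((x)))^(E)=>(((x)))^(D)=>(((x)))^(x)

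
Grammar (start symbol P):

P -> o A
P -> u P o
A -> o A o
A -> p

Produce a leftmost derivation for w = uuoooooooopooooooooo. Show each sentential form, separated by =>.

P => uPo   [P -> u P o]
uPo => uuPoo   [P -> u P o]
uuPoo => uuoAoo   [P -> o A]
uuoAoo => uuooAooo   [A -> o A o]
uuooAooo => uuoooAoooo   [A -> o A o]
uuoooAoooo => uuooooAooooo   [A -> o A o]
uuooooAooooo => uuoooooAoooooo   [A -> o A o]
uuoooooAoooooo => uuooooooAooooooo   [A -> o A o]
uuooooooAooooooo => uuoooooooAoooooooo   [A -> o A o]
uuoooooooAoooooooo => uuooooooooAooooooooo   [A -> o A o]
uuooooooooAooooooooo => uuoooooooopooooooooo   [A -> p]

P => uPo => uuPoo => uuoAoo => uuooAooo => uuoooAoooo => uuooooAooooo => uuoooooAoooooo => uuooooooAooooooo => uuoooooooAoooooooo => uuooooooooAooooooooo => uuoooooooopooooooooo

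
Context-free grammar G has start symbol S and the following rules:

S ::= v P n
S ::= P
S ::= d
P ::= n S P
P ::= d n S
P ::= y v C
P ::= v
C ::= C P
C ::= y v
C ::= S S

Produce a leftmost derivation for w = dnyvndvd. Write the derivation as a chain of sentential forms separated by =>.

S=>P=>dnS=>dnP=>dnyvC=>dnyvSS=>dnyvPS=>dnyvnSPS=>dnyvndPS=>dnyvndvS=>dnyvndvd

S => P   [S ::= P]
P => dnS   [P ::= d n S]
dnS => dnP   [S ::= P]
dnP => dnyvC   [P ::= y v C]
dnyvC => dnyvSS   [C ::= S S]
dnyvSS => dnyvPS   [S ::= P]
dnyvPS => dnyvnSPS   [P ::= n S P]
dnyvnSPS => dnyvndPS   [S ::= d]
dnyvndPS => dnyvndvS   [P ::= v]
dnyvndvS => dnyvndvd   [S ::= d]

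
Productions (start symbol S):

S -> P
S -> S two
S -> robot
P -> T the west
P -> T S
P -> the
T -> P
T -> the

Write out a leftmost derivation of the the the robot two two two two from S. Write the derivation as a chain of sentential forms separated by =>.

S => S two => S two two => P two two => T S two two => the S two two => the P two two => the T S two two => the the S two two => the the S two two two => the the P two two two => the the T S two two two => the the the S two two two => the the the S two two two two => the the the robot two two two two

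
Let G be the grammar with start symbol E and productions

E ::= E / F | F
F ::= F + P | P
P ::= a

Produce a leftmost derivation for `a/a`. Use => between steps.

E=>E/F=>F/F=>P/F=>a/F=>a/P=>a/a

E => E/F   [E ::= E / F]
E/F => F/F   [E ::= F]
F/F => P/F   [F ::= P]
P/F => a/F   [P ::= a]
a/F => a/P   [F ::= P]
a/P => a/a   [P ::= a]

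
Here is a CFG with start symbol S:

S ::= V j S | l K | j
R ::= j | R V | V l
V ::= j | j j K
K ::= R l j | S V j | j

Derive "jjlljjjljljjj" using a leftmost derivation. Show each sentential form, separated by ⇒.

S ⇒ VjS ⇒ jjS ⇒ jjlK ⇒ jjlSVj ⇒ jjllKVj ⇒ jjllRljVj ⇒ jjllRVljVj ⇒ jjllVlVljVj ⇒ jjlljjKlVljVj ⇒ jjlljjjlVljVj ⇒ jjlljjjljljVj ⇒ jjlljjjljljjj

S ⇒ VjS   [S ::= V j S]
VjS ⇒ jjS   [V ::= j]
jjS ⇒ jjlK   [S ::= l K]
jjlK ⇒ jjlSVj   [K ::= S V j]
jjlSVj ⇒ jjllKVj   [S ::= l K]
jjllKVj ⇒ jjllRljVj   [K ::= R l j]
jjllRljVj ⇒ jjllRVljVj   [R ::= R V]
jjllRVljVj ⇒ jjllVlVljVj   [R ::= V l]
jjllVlVljVj ⇒ jjlljjKlVljVj   [V ::= j j K]
jjlljjKlVljVj ⇒ jjlljjjlVljVj   [K ::= j]
jjlljjjlVljVj ⇒ jjlljjjljljVj   [V ::= j]
jjlljjjljljVj ⇒ jjlljjjljljjj   [V ::= j]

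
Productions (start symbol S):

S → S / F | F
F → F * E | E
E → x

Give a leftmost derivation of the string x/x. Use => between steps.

S=>S/F=>F/F=>E/F=>x/F=>x/E=>x/x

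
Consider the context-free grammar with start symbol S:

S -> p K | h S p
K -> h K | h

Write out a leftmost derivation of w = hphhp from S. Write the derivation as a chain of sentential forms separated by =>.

S=>hSp=>hpKp=>hphKp=>hphhp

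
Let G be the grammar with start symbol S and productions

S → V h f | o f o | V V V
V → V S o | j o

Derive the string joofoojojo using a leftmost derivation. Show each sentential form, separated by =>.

S=>VVV=>VSoVV=>joSoVV=>joofooVV=>joofoojoV=>joofoojojo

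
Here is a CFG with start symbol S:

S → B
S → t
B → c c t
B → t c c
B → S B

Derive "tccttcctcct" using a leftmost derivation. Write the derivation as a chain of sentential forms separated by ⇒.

S ⇒ B   [S → B]
B ⇒ SB   [B → S B]
SB ⇒ BB   [S → B]
BB ⇒ SBB   [B → S B]
SBB ⇒ BBB   [S → B]
BBB ⇒ tccBB   [B → t c c]
tccBB ⇒ tccSBB   [B → S B]
tccSBB ⇒ tcctBB   [S → t]
tcctBB ⇒ tcctSBB   [B → S B]
tcctSBB ⇒ tccttBB   [S → t]
tccttBB ⇒ tccttcctB   [B → c c t]
tccttcctB ⇒ tccttcctcct   [B → c c t]

S ⇒ B ⇒ SB ⇒ BB ⇒ SBB ⇒ BBB ⇒ tccBB ⇒ tccSBB ⇒ tcctBB ⇒ tcctSBB ⇒ tccttBB ⇒ tccttcctB ⇒ tccttcctcct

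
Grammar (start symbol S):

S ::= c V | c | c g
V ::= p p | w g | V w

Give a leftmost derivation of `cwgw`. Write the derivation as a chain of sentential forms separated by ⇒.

S ⇒ cV ⇒ cVw ⇒ cwgw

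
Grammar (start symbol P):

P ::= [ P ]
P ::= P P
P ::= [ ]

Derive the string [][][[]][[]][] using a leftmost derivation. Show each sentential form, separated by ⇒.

P ⇒ PP ⇒ PPP ⇒ []PP ⇒ [][]P ⇒ [][]PP ⇒ [][][P]P ⇒ [][][[]]P ⇒ [][][[]]PP ⇒ [][][[]][P]P ⇒ [][][[]][[]]P ⇒ [][][[]][[]][]

P ⇒ PP   [P ::= P P]
PP ⇒ PPP   [P ::= P P]
PPP ⇒ []PP   [P ::= [ ]]
[]PP ⇒ [][]P   [P ::= [ ]]
[][]P ⇒ [][]PP   [P ::= P P]
[][]PP ⇒ [][][P]P   [P ::= [ P ]]
[][][P]P ⇒ [][][[]]P   [P ::= [ ]]
[][][[]]P ⇒ [][][[]]PP   [P ::= P P]
[][][[]]PP ⇒ [][][[]][P]P   [P ::= [ P ]]
[][][[]][P]P ⇒ [][][[]][[]]P   [P ::= [ ]]
[][][[]][[]]P ⇒ [][][[]][[]][]   [P ::= [ ]]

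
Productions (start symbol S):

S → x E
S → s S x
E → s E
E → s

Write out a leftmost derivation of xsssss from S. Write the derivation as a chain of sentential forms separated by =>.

S=>xE=>xsE=>xssE=>xsssE=>xssssE=>xsssss

S => xE   [S → x E]
xE => xsE   [E → s E]
xsE => xssE   [E → s E]
xssE => xsssE   [E → s E]
xsssE => xssssE   [E → s E]
xssssE => xsssss   [E → s]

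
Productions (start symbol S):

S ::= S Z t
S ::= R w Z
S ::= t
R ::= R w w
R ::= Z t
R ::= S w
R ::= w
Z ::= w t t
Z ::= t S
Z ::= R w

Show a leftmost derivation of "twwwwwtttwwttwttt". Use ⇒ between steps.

S ⇒ SZt ⇒ RwZZt ⇒ ZtwZZt ⇒ tStwZZt ⇒ tRwZtwZZt ⇒ tRwwwZtwZZt ⇒ twwwwZtwZZt ⇒ twwwwwtttwZZt ⇒ twwwwwtttwwttZt ⇒ twwwwwtttwwttwttt

S ⇒ SZt   [S ::= S Z t]
SZt ⇒ RwZZt   [S ::= R w Z]
RwZZt ⇒ ZtwZZt   [R ::= Z t]
ZtwZZt ⇒ tStwZZt   [Z ::= t S]
tStwZZt ⇒ tRwZtwZZt   [S ::= R w Z]
tRwZtwZZt ⇒ tRwwwZtwZZt   [R ::= R w w]
tRwwwZtwZZt ⇒ twwwwZtwZZt   [R ::= w]
twwwwZtwZZt ⇒ twwwwwtttwZZt   [Z ::= w t t]
twwwwwtttwZZt ⇒ twwwwwtttwwttZt   [Z ::= w t t]
twwwwwtttwwttZt ⇒ twwwwwtttwwttwttt   [Z ::= w t t]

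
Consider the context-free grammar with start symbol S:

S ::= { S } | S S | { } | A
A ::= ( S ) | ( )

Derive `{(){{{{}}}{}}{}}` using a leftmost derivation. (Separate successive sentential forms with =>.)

S => {S} => {SS} => {AS} => {()S} => {()SS} => {(){S}S} => {(){SS}S} => {(){{S}S}S} => {(){{{S}}S}S} => {(){{{{}}}S}S} => {(){{{{}}}{}}S} => {(){{{{}}}{}}{}}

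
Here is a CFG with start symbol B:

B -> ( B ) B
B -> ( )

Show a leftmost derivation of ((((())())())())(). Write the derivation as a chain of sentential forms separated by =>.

B=>(B)B=>((B)B)B=>(((B)B)B)B=>((((B)B)B)B)B=>((((())B)B)B)B=>((((())())B)B)B=>((((())())())B)B=>((((())())())())B=>((((())())())())()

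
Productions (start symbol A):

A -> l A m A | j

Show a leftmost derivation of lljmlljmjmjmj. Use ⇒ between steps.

A ⇒ lAmA   [A -> l A m A]
lAmA ⇒ llAmAmA   [A -> l A m A]
llAmAmA ⇒ lljmAmA   [A -> j]
lljmAmA ⇒ lljmlAmAmA   [A -> l A m A]
lljmlAmAmA ⇒ lljmllAmAmAmA   [A -> l A m A]
lljmllAmAmAmA ⇒ lljmlljmAmAmA   [A -> j]
lljmlljmAmAmA ⇒ lljmlljmjmAmA   [A -> j]
lljmlljmjmAmA ⇒ lljmlljmjmjmA   [A -> j]
lljmlljmjmjmA ⇒ lljmlljmjmjmj   [A -> j]

A ⇒ lAmA ⇒ llAmAmA ⇒ lljmAmA ⇒ lljmlAmAmA ⇒ lljmllAmAmAmA ⇒ lljmlljmAmAmA ⇒ lljmlljmjmAmA ⇒ lljmlljmjmjmA ⇒ lljmlljmjmjmj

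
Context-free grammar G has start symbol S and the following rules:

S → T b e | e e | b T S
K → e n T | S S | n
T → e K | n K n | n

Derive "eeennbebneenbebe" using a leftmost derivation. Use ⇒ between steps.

S ⇒ Tbe ⇒ eKbe ⇒ eSSbe ⇒ eeeSbe ⇒ eeeTbebe ⇒ eeenKnbebe ⇒ eeenSSnbebe ⇒ eeenTbeSnbebe ⇒ eeennbeSnbebe ⇒ eeennbebTSnbebe ⇒ eeennbebnSnbebe ⇒ eeennbebneenbebe

S ⇒ Tbe   [S → T b e]
Tbe ⇒ eKbe   [T → e K]
eKbe ⇒ eSSbe   [K → S S]
eSSbe ⇒ eeeSbe   [S → e e]
eeeSbe ⇒ eeeTbebe   [S → T b e]
eeeTbebe ⇒ eeenKnbebe   [T → n K n]
eeenKnbebe ⇒ eeenSSnbebe   [K → S S]
eeenSSnbebe ⇒ eeenTbeSnbebe   [S → T b e]
eeenTbeSnbebe ⇒ eeennbeSnbebe   [T → n]
eeennbeSnbebe ⇒ eeennbebTSnbebe   [S → b T S]
eeennbebTSnbebe ⇒ eeennbebnSnbebe   [T → n]
eeennbebnSnbebe ⇒ eeennbebneenbebe   [S → e e]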